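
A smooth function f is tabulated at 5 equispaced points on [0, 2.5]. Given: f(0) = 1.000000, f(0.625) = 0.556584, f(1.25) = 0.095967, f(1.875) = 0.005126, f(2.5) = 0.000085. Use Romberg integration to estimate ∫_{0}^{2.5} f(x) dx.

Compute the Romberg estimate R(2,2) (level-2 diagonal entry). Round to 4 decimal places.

R(0,0) (trapezoid, 1 panel, h=2.5000): 1.250106
R(1,0) (trapezoid, 2 panels, h=1.2500): 0.745012
R(2,0) (trapezoid, 4 panels, h=0.6250): 0.723575
R(1,1) = 0.745012 + (0.745012 − 1.250106)/3 = 0.576647
R(2,1) = 0.723575 + (0.723575 − 0.745012)/3 = 0.716429
R(2,2) = 0.716429 + (0.716429 − 0.576647)/15 = 0.725748

0.7257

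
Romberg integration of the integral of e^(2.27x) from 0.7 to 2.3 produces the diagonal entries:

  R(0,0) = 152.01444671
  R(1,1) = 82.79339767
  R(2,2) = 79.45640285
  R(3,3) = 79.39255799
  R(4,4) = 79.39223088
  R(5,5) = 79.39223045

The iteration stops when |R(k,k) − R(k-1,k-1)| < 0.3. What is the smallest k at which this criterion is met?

|R(1,1) − R(0,0)| = 69.22104904 ≥ 0.3
|R(2,2) − R(1,1)| = 3.33699482 ≥ 0.3
|R(3,3) − R(2,2)| = 0.06384486 < 0.3

k = 3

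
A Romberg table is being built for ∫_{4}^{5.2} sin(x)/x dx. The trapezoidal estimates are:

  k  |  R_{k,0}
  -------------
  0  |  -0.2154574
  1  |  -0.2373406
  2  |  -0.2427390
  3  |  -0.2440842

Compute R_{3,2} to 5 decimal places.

-0.24453

R_{2,1} = (4·(-0.2427390) − (-0.2373406)) / 3 = -0.2445385
R_{3,1} = -0.2440842 + (-0.2440842 − (-0.2427390))/3 = -0.2445326
R_{3,2} = -0.2445326 + (-0.2445326 − (-0.2445385))/15 = -0.2445322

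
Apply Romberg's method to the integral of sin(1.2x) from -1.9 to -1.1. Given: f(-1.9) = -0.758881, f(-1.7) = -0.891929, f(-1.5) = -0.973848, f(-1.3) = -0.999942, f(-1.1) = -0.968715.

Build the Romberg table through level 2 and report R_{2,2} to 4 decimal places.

R_{0,0} (trapezoid, 1 panel, h=0.8000): -0.691038
R_{1,0} (trapezoid, 2 panels, h=0.4000): -0.735058
R_{2,0} (trapezoid, 4 panels, h=0.2000): -0.745903
R_{1,1} = -0.735058 + (-0.735058 − (-0.691038))/3 = -0.749731
R_{2,1} = -0.745903 + (-0.745903 − (-0.735058))/3 = -0.749518
R_{2,2} = -0.749518 + (-0.749518 − (-0.749731))/15 = -0.749504

-0.7495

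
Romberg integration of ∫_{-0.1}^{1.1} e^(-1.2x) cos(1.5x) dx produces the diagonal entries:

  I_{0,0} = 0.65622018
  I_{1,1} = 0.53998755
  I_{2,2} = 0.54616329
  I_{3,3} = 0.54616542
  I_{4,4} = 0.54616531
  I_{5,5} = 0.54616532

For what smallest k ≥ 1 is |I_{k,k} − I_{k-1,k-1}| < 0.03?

k = 2

|I_{1,1} − I_{0,0}| = 0.11623263 ≥ 0.03
|I_{2,2} − I_{1,1}| = 0.00617574 < 0.03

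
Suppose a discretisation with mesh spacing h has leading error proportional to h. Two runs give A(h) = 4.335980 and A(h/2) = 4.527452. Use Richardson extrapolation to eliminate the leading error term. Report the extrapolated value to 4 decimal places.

4.7189

The leading error scales as h; refining by a factor of 2 reduces it by 2^1 = 2.
Extrapolated value = (2·A(h/2) − A(h)) / (2 − 1)
= (2·4.527452 − 4.335980) / 1
= 4.718924 / 1 = 4.718924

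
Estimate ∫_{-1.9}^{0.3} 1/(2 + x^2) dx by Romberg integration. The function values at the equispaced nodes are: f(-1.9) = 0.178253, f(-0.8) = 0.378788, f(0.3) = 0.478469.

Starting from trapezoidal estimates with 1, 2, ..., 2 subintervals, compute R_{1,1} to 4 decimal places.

0.7964

R_{0,0} (trapezoid, 1 panel, h=2.2000): 0.722394
R_{1,0} (trapezoid, 2 panels, h=1.1000): 0.777864
R_{1,1} = 0.777864 + (0.777864 − 0.722394)/3 = 0.796354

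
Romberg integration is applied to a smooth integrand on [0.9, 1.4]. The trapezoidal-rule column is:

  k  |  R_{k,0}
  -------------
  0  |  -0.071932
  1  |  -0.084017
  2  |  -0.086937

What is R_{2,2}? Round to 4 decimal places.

-0.0879

Richardson extrapolation on the trapezoidal column (denominator 4−1=3):
R_{1,1} = (4·(-0.084017) − (-0.071932)) / 3 = -0.088045
R_{2,1} = (4·(-0.086937) − (-0.084017)) / 3 = -0.087910
R_{2,2} = (16·(-0.087910) − (-0.088045)) / 15 = -0.087901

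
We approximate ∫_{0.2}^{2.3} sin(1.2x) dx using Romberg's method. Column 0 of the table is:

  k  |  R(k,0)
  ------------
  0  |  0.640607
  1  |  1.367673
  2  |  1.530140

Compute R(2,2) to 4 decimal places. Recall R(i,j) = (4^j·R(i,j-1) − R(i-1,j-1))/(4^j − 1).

R(1,1) = (4·1.367673 − 0.640607) / 3 = 1.610028
R(2,1) = 1.530140 + (1.530140 − 1.367673)/3 = 1.584296
R(2,2) = (16·1.584296 − 1.610028) / 15 = 1.582581

1.5826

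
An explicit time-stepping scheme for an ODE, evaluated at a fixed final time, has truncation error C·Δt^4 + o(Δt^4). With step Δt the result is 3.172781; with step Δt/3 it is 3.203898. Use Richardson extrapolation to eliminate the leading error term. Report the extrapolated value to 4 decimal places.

The leading error scales as Δt^4; refining by a factor of 3 reduces it by 3^4 = 81.
Extrapolated value = (81·A(Δt/3) − A(Δt)) / (81 − 1)
= (81·3.203898 − 3.172781) / 80
= 256.342957 / 80 = 3.204287

3.2043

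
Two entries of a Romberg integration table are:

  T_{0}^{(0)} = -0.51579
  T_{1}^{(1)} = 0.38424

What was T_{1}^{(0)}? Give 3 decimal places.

0.159

From T_{1}^{(1)} = (4·T_{1}^{(0)} − T_{0}^{(0)})/3, solve for T_{1}^{(0)}:
4·T_{1}^{(0)} = 3·0.38424 + (-0.51579) = 0.63693
T_{1}^{(0)} = 0.15923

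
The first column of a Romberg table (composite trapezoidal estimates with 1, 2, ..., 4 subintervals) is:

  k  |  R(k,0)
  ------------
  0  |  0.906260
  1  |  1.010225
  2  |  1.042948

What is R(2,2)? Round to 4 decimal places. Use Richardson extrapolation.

1.0545

Richardson extrapolation on the trapezoidal column (denominator 4−1=3):
R(1,1) = 1.010225 + (1.010225 − 0.906260)/3 = 1.044880
R(2,1) = 1.042948 + (1.042948 − 1.010225)/3 = 1.053856
R(2,2) = 1.053856 + (1.053856 − 1.044880)/15 = 1.054454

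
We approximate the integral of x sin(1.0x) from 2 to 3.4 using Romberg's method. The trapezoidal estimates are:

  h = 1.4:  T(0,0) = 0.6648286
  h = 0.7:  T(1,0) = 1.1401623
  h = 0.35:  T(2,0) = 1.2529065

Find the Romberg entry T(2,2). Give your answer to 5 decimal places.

Richardson extrapolation on the trapezoidal column (denominator 4−1=3):
T(1,1) = (4·1.1401623 − 0.6648286) / 3 = 1.2986069
T(2,1) = 1.2529065 + (1.2529065 − 1.1401623)/3 = 1.2904879
T(2,2) = 1.2904879 + (1.2904879 − 1.2986069)/15 = 1.2899466

1.28995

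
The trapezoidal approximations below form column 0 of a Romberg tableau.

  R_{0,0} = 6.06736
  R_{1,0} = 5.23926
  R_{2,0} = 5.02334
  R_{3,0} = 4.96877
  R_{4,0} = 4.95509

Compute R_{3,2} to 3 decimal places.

4.951

Richardson extrapolation on the trapezoidal column (denominator 4−1=3):
R_{2,1} = (4·5.02334 − 5.23926) / 3 = 4.95137
R_{3,1} = 4.96877 + (4.96877 − 5.02334)/3 = 4.95058
R_{3,2} = (16·4.95058 − 4.95137) / 15 = 4.95053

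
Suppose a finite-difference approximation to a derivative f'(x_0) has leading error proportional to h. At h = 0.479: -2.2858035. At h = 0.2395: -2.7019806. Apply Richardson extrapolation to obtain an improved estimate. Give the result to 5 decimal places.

The leading error scales as h; refining by a factor of 2 reduces it by 2^1 = 2.
Extrapolated value = (2·A(h/2) − A(h)) / (2 − 1)
= (2·(-2.7019806) − (-2.2858035)) / 1
= -3.1181577 / 1 = -3.1181577

-3.11816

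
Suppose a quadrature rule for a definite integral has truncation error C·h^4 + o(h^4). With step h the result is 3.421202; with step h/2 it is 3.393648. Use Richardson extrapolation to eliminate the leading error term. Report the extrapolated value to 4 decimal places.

3.3918

The leading error scales as h^4; refining by a factor of 2 reduces it by 2^4 = 16.
Extrapolated value = (16·A(h/2) − A(h)) / (16 − 1)
= (16·3.393648 − 3.421202) / 15
= 50.877166 / 15 = 3.391811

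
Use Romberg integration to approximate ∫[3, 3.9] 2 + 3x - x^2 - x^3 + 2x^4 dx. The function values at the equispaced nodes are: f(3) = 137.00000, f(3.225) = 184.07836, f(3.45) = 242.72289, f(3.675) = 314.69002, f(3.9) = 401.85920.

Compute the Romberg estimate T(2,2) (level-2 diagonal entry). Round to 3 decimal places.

226.453

T(0,0) (trapezoid, 1 panel, h=0.9000): 242.48664
T(1,0) (trapezoid, 2 panels, h=0.4500): 230.46862
T(2,0) (trapezoid, 4 panels, h=0.2250): 227.45720
T(1,1) = 230.46862 + (230.46862 − 242.48664)/3 = 226.46261
T(2,1) = 227.45720 + (227.45720 − 230.46862)/3 = 226.45339
T(2,2) = 226.45339 + (226.45339 − 226.46261)/15 = 226.45278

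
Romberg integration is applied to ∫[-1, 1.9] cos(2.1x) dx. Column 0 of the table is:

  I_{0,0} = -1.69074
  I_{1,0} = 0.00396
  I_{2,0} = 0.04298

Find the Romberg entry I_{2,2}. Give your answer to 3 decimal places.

0.022

Richardson extrapolation on the trapezoidal column (denominator 4−1=3):
I_{1,1} = 0.00396 + (0.00396 − (-1.69074))/3 = 0.56886
I_{2,1} = 0.04298 + (0.04298 − 0.00396)/3 = 0.05599
I_{2,2} = (16·0.05599 − 0.56886) / 15 = 0.02180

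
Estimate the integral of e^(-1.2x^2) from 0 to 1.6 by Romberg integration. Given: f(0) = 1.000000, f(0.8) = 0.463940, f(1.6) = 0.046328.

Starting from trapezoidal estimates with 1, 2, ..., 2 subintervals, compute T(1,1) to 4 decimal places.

T(0,0) (trapezoid, 1 panel, h=1.6000): 0.837062
T(1,0) (trapezoid, 2 panels, h=0.8000): 0.789683
T(1,1) = 0.789683 + (0.789683 − 0.837062)/3 = 0.773890

0.7739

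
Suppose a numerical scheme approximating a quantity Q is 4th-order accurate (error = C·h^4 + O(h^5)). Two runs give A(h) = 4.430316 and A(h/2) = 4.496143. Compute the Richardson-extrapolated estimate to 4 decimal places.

4.5005

The leading error scales as h^4; refining by a factor of 2 reduces it by 2^4 = 16.
Extrapolated value = (16·A(h/2) − A(h)) / (16 − 1)
= (16·4.496143 − 4.430316) / 15
= 67.507972 / 15 = 4.500531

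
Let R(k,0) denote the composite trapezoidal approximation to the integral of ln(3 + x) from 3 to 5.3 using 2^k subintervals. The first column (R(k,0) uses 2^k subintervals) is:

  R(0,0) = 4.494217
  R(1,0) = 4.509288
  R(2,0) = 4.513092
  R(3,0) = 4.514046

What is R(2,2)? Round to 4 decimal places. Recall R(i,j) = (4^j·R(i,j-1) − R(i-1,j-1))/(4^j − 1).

4.5144

Richardson extrapolation on the trapezoidal column (denominator 4−1=3):
R(1,1) = 4.509288 + (4.509288 − 4.494217)/3 = 4.514312
R(2,1) = (4·4.513092 − 4.509288) / 3 = 4.514360
R(2,2) = (16·4.514360 − 4.514312) / 15 = 4.514363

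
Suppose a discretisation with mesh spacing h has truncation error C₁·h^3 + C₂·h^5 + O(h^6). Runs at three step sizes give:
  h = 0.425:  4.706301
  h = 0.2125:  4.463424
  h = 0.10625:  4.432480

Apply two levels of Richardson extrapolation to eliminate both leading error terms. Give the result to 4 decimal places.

First eliminate the h^3 term (factor 2^3 = 8):
  B₁ = (8·4.463424 − 4.706301)/7 = 4.428727
  B₂ = (8·4.432480 − 4.463424)/7 = 4.428059
Then eliminate the h^5 term (factor 2^5 = 32):
  (32·4.428059 − 4.428727)/31 = 4.428037

4.4280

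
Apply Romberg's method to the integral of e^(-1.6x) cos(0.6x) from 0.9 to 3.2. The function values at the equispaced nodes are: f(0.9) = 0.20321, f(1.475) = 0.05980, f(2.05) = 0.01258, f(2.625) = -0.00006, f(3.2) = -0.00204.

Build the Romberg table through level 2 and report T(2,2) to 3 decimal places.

T(0,0) (trapezoid, 1 panel, h=2.3000): 0.23135
T(1,0) (trapezoid, 2 panels, h=1.1500): 0.13014
T(2,0) (trapezoid, 4 panels, h=0.5750): 0.09942
T(1,1) = 0.13014 + (0.13014 − 0.23135)/3 = 0.09640
T(2,1) = 0.09942 + (0.09942 − 0.13014)/3 = 0.08918
T(2,2) = 0.08918 + (0.08918 − 0.09640)/15 = 0.08870

0.089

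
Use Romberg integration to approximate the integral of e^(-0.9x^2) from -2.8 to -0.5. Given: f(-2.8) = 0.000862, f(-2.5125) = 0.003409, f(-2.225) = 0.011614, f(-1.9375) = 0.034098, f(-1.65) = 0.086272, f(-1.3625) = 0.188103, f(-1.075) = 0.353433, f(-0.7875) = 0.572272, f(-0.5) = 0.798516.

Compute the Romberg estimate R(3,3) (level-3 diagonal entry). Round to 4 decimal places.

0.4692

R(0,0) (trapezoid, 1 panel, h=2.3000): 0.919285
R(1,0) (trapezoid, 2 panels, h=1.1500): 0.558855
R(2,0) (trapezoid, 4 panels, h=0.5750): 0.489330
R(3,0) (trapezoid, 8 panels, h=0.2875): 0.474056
R(1,1) = 0.558855 + (0.558855 − 0.919285)/3 = 0.438712
R(2,1) = 0.489330 + (0.489330 − 0.558855)/3 = 0.466155
R(3,1) = 0.474056 + (0.474056 − 0.489330)/3 = 0.468965
R(2,2) = 0.466155 + (0.466155 − 0.438712)/15 = 0.467985
R(3,2) = 0.468965 + (0.468965 − 0.466155)/15 = 0.469152
R(3,3) = 0.469152 + (0.469152 − 0.467985)/63 = 0.469171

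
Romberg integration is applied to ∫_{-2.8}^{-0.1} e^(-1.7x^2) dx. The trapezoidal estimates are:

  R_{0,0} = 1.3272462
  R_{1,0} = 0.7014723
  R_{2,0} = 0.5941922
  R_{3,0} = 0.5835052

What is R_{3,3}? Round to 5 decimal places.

Richardson extrapolation on the trapezoidal column (denominator 4−1=3):
R_{1,1} = 0.7014723 + (0.7014723 − 1.3272462)/3 = 0.4928810
R_{2,1} = (4·0.5941922 − 0.7014723) / 3 = 0.5584322
R_{3,1} = 0.5835052 + (0.5835052 − 0.5941922)/3 = 0.5799429
R_{2,2} = (16·0.5584322 − 0.4928810) / 15 = 0.5628023
R_{3,2} = (16·0.5799429 − 0.5584322) / 15 = 0.5813769
R_{3,3} = 0.5813769 + (0.5813769 − 0.5628023)/63 = 0.5816717

0.58167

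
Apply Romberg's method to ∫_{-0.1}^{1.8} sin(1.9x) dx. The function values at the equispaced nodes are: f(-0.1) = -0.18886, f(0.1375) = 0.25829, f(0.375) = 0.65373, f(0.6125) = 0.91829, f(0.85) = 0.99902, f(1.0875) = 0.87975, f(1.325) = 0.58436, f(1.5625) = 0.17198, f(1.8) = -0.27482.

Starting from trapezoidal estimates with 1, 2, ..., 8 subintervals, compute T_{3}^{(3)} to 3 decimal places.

T_{0}^{(0)} (trapezoid, 1 panel, h=1.9000): -0.44050
T_{1}^{(0)} (trapezoid, 2 panels, h=0.9500): 0.72882
T_{2}^{(0)} (trapezoid, 4 panels, h=0.4750): 0.95250
T_{3}^{(0)} (trapezoid, 8 panels, h=0.2375): 1.00548
T_{1}^{(1)} = 0.72882 + (0.72882 − (-0.44050))/3 = 1.11859
T_{2}^{(1)} = 0.95250 + (0.95250 − 0.72882)/3 = 1.02706
T_{3}^{(1)} = 1.00548 + (1.00548 − 0.95250)/3 = 1.02314
T_{2}^{(2)} = 1.02706 + (1.02706 − 1.11859)/15 = 1.02096
T_{3}^{(2)} = 1.02314 + (1.02314 − 1.02706)/15 = 1.02288
T_{3}^{(3)} = 1.02288 + (1.02288 − 1.02096)/63 = 1.02291

1.023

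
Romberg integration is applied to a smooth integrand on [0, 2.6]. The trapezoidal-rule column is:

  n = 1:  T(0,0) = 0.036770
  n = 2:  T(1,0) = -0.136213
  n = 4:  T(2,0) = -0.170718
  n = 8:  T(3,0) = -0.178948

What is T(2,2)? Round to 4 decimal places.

-0.1814

Richardson extrapolation on the trapezoidal column (denominator 4−1=3):
T(1,1) = (4·(-0.136213) − 0.036770) / 3 = -0.193874
T(2,1) = -0.170718 + (-0.170718 − (-0.136213))/3 = -0.182220
T(2,2) = -0.182220 + (-0.182220 − (-0.193874))/15 = -0.181443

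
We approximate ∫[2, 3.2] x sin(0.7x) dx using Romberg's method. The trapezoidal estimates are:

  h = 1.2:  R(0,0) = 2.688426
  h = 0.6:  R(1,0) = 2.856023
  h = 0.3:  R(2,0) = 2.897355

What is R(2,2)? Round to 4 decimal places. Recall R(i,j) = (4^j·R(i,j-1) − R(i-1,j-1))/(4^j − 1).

Richardson extrapolation on the trapezoidal column (denominator 4−1=3):
R(1,1) = 2.856023 + (2.856023 − 2.688426)/3 = 2.911889
R(2,1) = 2.897355 + (2.897355 − 2.856023)/3 = 2.911132
R(2,2) = 2.911132 + (2.911132 − 2.911889)/15 = 2.911082

2.9111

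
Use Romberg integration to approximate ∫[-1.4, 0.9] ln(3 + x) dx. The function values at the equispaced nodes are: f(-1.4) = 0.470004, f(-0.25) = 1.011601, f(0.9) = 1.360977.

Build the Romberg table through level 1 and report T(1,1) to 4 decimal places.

T(0,0) (trapezoid, 1 panel, h=2.3000): 2.105628
T(1,0) (trapezoid, 2 panels, h=1.1500): 2.216155
T(1,1) = 2.216155 + (2.216155 − 2.105628)/3 = 2.252997

2.2530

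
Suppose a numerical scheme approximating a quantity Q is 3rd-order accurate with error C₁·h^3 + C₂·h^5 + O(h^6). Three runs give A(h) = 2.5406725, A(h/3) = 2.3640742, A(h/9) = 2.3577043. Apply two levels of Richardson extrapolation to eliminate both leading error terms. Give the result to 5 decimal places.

2.35746

First eliminate the h^3 term (factor 3^3 = 27):
  B₁ = (27·2.3640742 − 2.5406725)/26 = 2.3572820
  B₂ = (27·2.3577043 − 2.3640742)/26 = 2.3574593
Then eliminate the h^5 term (factor 3^5 = 243):
  (243·2.3574593 − 2.3572820)/242 = 2.3574600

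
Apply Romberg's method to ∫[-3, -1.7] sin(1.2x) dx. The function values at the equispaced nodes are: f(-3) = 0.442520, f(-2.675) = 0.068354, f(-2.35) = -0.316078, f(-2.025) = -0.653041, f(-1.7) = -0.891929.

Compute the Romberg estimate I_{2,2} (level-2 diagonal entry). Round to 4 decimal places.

-0.3705

I_{0,0} (trapezoid, 1 panel, h=1.3000): -0.292116
I_{1,0} (trapezoid, 2 panels, h=0.6500): -0.351509
I_{2,0} (trapezoid, 4 panels, h=0.3250): -0.365778
I_{1,1} = -0.351509 + (-0.351509 − (-0.292116))/3 = -0.371307
I_{2,1} = -0.365778 + (-0.365778 − (-0.351509))/3 = -0.370534
I_{2,2} = -0.370534 + (-0.370534 − (-0.371307))/15 = -0.370482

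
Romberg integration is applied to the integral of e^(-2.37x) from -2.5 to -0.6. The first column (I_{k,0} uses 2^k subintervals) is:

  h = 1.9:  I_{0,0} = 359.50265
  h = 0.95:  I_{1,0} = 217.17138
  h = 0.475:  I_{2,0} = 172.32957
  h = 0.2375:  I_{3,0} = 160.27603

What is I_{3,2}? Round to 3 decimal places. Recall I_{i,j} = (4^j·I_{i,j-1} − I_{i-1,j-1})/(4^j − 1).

Richardson extrapolation on the trapezoidal column (denominator 4−1=3):
I_{2,1} = (4·172.32957 − 217.17138) / 3 = 157.38230
I_{3,1} = 160.27603 + (160.27603 − 172.32957)/3 = 156.25818
I_{3,2} = (16·156.25818 − 157.38230) / 15 = 156.18324

156.183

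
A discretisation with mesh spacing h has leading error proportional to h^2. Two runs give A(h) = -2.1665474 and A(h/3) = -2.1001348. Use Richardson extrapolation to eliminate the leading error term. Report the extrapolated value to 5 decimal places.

The leading error scales as h^2; refining by a factor of 3 reduces it by 3^2 = 9.
Extrapolated value = (9·A(h/3) − A(h)) / (9 − 1)
= (9·(-2.1001348) − (-2.1665474)) / 8
= -16.7346658 / 8 = -2.0918332

-2.09183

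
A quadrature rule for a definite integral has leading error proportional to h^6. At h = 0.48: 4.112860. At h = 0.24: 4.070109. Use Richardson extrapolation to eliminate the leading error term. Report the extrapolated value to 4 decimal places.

The leading error scales as h^6; refining by a factor of 2 reduces it by 2^6 = 64.
Extrapolated value = (64·A(h/2) − A(h)) / (64 − 1)
= (64·4.070109 − 4.112860) / 63
= 256.374116 / 63 = 4.069430

4.0694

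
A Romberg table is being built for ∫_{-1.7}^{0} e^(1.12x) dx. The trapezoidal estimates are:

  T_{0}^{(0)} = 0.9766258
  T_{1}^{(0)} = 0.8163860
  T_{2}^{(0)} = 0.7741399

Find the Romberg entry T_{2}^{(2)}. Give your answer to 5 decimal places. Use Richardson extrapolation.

0.75986

T_{1}^{(1)} = 0.8163860 + (0.8163860 − 0.9766258)/3 = 0.7629727
T_{2}^{(1)} = 0.7741399 + (0.7741399 − 0.8163860)/3 = 0.7600579
T_{2}^{(2)} = 0.7600579 + (0.7600579 − 0.7629727)/15 = 0.7598636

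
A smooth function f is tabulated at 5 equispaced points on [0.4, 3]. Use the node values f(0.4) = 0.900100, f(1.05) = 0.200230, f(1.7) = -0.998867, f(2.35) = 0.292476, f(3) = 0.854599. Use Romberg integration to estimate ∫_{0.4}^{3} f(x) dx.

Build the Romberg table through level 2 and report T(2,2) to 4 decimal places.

0.4640

T(0,0) (trapezoid, 1 panel, h=2.6000): 2.281109
T(1,0) (trapezoid, 2 panels, h=1.3000): -0.157973
T(2,0) (trapezoid, 4 panels, h=0.6500): 0.241273
T(1,1) = -0.157973 + (-0.157973 − 2.281109)/3 = -0.971000
T(2,1) = 0.241273 + (0.241273 − (-0.157973))/3 = 0.374355
T(2,2) = 0.374355 + (0.374355 − (-0.971000))/15 = 0.464045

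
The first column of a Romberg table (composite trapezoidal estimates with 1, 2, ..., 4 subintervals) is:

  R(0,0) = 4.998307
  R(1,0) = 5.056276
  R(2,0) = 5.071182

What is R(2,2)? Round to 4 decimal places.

Richardson extrapolation on the trapezoidal column (denominator 4−1=3):
R(1,1) = 5.056276 + (5.056276 − 4.998307)/3 = 5.075599
R(2,1) = (4·5.071182 − 5.056276) / 3 = 5.076151
R(2,2) = (16·5.076151 − 5.075599) / 15 = 5.076188
(Column j=1 coincides with Simpson's rule on the same nodes.)

5.0762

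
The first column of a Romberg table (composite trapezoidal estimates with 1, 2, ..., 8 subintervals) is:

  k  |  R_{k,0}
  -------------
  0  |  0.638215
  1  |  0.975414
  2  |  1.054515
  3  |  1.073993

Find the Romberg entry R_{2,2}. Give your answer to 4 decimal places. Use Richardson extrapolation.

Richardson extrapolation on the trapezoidal column (denominator 4−1=3):
R_{1,1} = 0.975414 + (0.975414 − 0.638215)/3 = 1.087814
R_{2,1} = 1.054515 + (1.054515 − 0.975414)/3 = 1.080882
R_{2,2} = 1.080882 + (1.080882 − 1.087814)/15 = 1.080420

1.0804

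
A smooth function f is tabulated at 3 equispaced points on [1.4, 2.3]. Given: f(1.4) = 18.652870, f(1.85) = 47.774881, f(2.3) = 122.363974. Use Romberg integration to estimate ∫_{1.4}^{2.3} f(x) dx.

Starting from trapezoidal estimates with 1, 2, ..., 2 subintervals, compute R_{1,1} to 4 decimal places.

R_{0,0} (trapezoid, 1 panel, h=0.9000): 63.457580
R_{1,0} (trapezoid, 2 panels, h=0.4500): 53.227486
R_{1,1} = 53.227486 + (53.227486 − 63.457580)/3 = 49.817455

49.8175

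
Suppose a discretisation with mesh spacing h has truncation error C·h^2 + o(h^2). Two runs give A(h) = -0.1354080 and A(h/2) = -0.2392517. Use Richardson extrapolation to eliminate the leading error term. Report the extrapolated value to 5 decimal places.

The leading error scales as h^2; refining by a factor of 2 reduces it by 2^2 = 4.
Extrapolated value = (4·A(h/2) − A(h)) / (4 − 1)
= (4·(-0.2392517) − (-0.1354080)) / 3
= -0.8215988 / 3 = -0.2738663

-0.27387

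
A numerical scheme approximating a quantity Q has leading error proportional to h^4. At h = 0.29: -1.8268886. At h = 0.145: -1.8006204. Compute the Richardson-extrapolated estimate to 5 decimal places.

Extrapolated value = (16·A(h/2) − A(h)) / (16 − 1)
= (16·(-1.8006204) − (-1.8268886)) / 15
= -26.9830378 / 15 = -1.7988692

-1.79887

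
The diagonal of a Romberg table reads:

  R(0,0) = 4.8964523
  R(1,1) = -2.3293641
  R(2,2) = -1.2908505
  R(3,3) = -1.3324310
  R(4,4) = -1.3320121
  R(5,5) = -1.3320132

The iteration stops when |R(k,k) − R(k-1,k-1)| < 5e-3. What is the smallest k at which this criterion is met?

k = 4

|R(1,1) − R(0,0)| = 7.2258164 ≥ 5e-3
|R(2,2) − R(1,1)| = 1.0385136 ≥ 5e-3
|R(3,3) − R(2,2)| = 0.0415805 ≥ 5e-3
|R(4,4) − R(3,3)| = 0.0004189 < 5e-3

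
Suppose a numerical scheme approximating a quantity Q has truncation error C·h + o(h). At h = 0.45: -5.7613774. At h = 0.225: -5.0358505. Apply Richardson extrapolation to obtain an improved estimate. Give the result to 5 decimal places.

-4.31032

Extrapolated value = (2·A(h/2) − A(h)) / (2 − 1)
= (2·(-5.0358505) − (-5.7613774)) / 1
= -4.3103236 / 1 = -4.3103236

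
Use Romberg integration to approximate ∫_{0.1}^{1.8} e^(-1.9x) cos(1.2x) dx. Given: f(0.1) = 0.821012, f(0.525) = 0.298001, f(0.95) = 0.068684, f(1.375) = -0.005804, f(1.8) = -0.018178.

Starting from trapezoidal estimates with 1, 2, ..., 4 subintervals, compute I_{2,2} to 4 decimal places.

I_{0,0} (trapezoid, 1 panel, h=1.7000): 0.682409
I_{1,0} (trapezoid, 2 panels, h=0.8500): 0.399586
I_{2,0} (trapezoid, 4 panels, h=0.4250): 0.323977
I_{1,1} = 0.399586 + (0.399586 − 0.682409)/3 = 0.305312
I_{2,1} = 0.323977 + (0.323977 − 0.399586)/3 = 0.298774
I_{2,2} = 0.298774 + (0.298774 − 0.305312)/15 = 0.298338

0.2983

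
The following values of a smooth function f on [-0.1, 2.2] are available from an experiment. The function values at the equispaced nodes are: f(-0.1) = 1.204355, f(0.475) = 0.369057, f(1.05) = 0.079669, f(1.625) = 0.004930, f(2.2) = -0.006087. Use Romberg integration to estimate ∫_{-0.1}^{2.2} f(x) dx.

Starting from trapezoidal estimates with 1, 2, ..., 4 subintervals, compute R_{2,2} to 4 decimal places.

R_{0,0} (trapezoid, 1 panel, h=2.3000): 1.378008
R_{1,0} (trapezoid, 2 panels, h=1.1500): 0.780623
R_{2,0} (trapezoid, 4 panels, h=0.5750): 0.605354
R_{1,1} = 0.780623 + (0.780623 − 1.378008)/3 = 0.581495
R_{2,1} = 0.605354 + (0.605354 − 0.780623)/3 = 0.546931
R_{2,2} = 0.546931 + (0.546931 − 0.581495)/15 = 0.544627

0.5446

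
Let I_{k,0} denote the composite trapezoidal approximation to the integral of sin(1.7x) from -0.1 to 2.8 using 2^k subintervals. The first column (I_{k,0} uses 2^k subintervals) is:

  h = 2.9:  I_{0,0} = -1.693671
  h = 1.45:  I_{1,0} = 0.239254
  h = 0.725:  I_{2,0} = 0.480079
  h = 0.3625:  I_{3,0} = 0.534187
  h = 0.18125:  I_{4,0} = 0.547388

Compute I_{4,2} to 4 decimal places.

Richardson extrapolation on the trapezoidal column (denominator 4−1=3):
I_{3,1} = (4·0.534187 − 0.480079) / 3 = 0.552223
I_{4,1} = 0.547388 + (0.547388 − 0.534187)/3 = 0.551788
I_{4,2} = 0.551788 + (0.551788 − 0.552223)/15 = 0.551759

0.5518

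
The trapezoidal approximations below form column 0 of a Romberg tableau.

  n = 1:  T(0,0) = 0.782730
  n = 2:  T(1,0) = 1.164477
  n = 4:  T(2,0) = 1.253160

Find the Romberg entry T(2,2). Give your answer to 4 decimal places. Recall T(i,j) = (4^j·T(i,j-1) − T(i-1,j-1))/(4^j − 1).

1.2821

Richardson extrapolation on the trapezoidal column (denominator 4−1=3):
T(1,1) = (4·1.164477 − 0.782730) / 3 = 1.291726
T(2,1) = (4·1.253160 − 1.164477) / 3 = 1.282721
T(2,2) = 1.282721 + (1.282721 − 1.291726)/15 = 1.282121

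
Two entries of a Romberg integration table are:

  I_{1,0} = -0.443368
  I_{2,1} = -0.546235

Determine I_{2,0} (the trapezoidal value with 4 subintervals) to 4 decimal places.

From I_{2,1} = (4·I_{2,0} − I_{1,0})/3, solve for I_{2,0}:
4·I_{2,0} = 3·(-0.546235) + (-0.443368) = -2.082073
I_{2,0} = -0.520518

-0.5205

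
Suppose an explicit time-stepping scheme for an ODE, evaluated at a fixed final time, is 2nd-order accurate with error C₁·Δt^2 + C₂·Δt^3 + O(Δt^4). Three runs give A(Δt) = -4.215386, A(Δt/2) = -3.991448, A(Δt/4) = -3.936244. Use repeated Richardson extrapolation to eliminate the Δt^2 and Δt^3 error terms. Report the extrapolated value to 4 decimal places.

-3.9180

First eliminate the Δt^2 term (factor 2^2 = 4):
  B₁ = (4·(-3.991448) − (-4.215386))/3 = -3.916802
  B₂ = (4·(-3.936244) − (-3.991448))/3 = -3.917843
Then eliminate the Δt^3 term (factor 2^3 = 8):
  (8·(-3.917843) − (-3.916802))/7 = -3.917992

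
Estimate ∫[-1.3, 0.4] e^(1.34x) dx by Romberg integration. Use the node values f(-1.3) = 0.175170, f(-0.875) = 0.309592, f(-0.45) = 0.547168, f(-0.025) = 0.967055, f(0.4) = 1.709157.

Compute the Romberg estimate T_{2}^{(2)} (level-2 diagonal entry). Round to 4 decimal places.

T_{0}^{(0)} (trapezoid, 1 panel, h=1.7000): 1.601678
T_{1}^{(0)} (trapezoid, 2 panels, h=0.8500): 1.265932
T_{2}^{(0)} (trapezoid, 4 panels, h=0.4250): 1.175541
T_{1}^{(1)} = 1.265932 + (1.265932 − 1.601678)/3 = 1.154017
T_{2}^{(1)} = 1.175541 + (1.175541 − 1.265932)/3 = 1.145411
T_{2}^{(2)} = 1.145411 + (1.145411 − 1.154017)/15 = 1.144837

1.1448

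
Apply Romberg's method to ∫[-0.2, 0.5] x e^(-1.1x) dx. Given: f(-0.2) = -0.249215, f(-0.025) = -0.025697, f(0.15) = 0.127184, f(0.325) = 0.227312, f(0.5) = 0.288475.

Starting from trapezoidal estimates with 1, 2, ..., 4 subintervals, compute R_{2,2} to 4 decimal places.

R_{0,0} (trapezoid, 1 panel, h=0.7000): 0.013741
R_{1,0} (trapezoid, 2 panels, h=0.3500): 0.051385
R_{2,0} (trapezoid, 4 panels, h=0.1750): 0.060975
R_{1,1} = 0.051385 + (0.051385 − 0.013741)/3 = 0.063933
R_{2,1} = 0.060975 + (0.060975 − 0.051385)/3 = 0.064172
R_{2,2} = 0.064172 + (0.064172 − 0.063933)/15 = 0.064188

0.0642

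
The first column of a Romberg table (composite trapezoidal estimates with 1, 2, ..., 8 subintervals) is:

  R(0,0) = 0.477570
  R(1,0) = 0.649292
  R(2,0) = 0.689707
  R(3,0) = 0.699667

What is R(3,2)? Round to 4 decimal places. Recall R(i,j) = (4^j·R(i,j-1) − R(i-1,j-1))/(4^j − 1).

0.7030

Richardson extrapolation on the trapezoidal column (denominator 4−1=3):
R(2,1) = 0.689707 + (0.689707 − 0.649292)/3 = 0.703179
R(3,1) = 0.699667 + (0.699667 − 0.689707)/3 = 0.702987
R(3,2) = 0.702987 + (0.702987 − 0.703179)/15 = 0.702974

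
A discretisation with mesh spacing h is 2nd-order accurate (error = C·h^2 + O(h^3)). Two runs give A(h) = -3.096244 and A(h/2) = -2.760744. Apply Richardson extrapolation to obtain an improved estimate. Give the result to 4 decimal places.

Extrapolated value = (4·A(h/2) − A(h)) / (4 − 1)
= (4·(-2.760744) − (-3.096244)) / 3
= -7.946732 / 3 = -2.648911

-2.6489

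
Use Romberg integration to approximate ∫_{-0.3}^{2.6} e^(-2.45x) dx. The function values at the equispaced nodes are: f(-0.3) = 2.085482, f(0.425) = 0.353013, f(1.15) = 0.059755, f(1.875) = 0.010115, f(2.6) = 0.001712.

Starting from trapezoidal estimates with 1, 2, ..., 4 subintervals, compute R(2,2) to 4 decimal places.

0.8683

R(0,0) (trapezoid, 1 panel, h=2.9000): 3.026431
R(1,0) (trapezoid, 2 panels, h=1.4500): 1.599860
R(2,0) (trapezoid, 4 panels, h=0.7250): 1.063198
R(1,1) = 1.599860 + (1.599860 − 3.026431)/3 = 1.124336
R(2,1) = 1.063198 + (1.063198 − 1.599860)/3 = 0.884311
R(2,2) = 0.884311 + (0.884311 − 1.124336)/15 = 0.868309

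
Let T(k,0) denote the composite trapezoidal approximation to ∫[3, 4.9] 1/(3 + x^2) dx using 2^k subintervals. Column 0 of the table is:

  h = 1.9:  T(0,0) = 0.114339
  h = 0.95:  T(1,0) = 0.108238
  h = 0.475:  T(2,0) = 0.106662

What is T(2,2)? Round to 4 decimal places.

0.1061

Richardson extrapolation on the trapezoidal column (denominator 4−1=3):
T(1,1) = 0.108238 + (0.108238 − 0.114339)/3 = 0.106204
T(2,1) = (4·0.106662 − 0.108238) / 3 = 0.106137
T(2,2) = (16·0.106137 − 0.106204) / 15 = 0.106133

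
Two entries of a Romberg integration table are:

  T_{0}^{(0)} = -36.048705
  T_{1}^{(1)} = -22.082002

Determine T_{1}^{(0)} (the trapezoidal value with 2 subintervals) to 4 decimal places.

-25.5737

From T_{1}^{(1)} = (4·T_{1}^{(0)} − T_{0}^{(0)})/3, solve for T_{1}^{(0)}:
4·T_{1}^{(0)} = 3·(-22.082002) + (-36.048705) = -102.294711
T_{1}^{(0)} = -25.573678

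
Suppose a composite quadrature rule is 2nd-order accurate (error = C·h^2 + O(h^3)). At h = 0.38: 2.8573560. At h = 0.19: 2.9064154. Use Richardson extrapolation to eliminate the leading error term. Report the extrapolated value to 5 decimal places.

2.92277

Extrapolated value = (4·A(h/2) − A(h)) / (4 − 1)
= (4·2.9064154 − 2.8573560) / 3
= 8.7683056 / 3 = 2.9227685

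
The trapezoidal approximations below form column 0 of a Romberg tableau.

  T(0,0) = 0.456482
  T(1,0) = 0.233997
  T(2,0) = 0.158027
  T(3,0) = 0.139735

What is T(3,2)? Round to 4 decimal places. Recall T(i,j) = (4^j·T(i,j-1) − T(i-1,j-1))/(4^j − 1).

0.1337

Richardson extrapolation on the trapezoidal column (denominator 4−1=3):
T(2,1) = (4·0.158027 − 0.233997) / 3 = 0.132704
T(3,1) = 0.139735 + (0.139735 − 0.158027)/3 = 0.133638
T(3,2) = 0.133638 + (0.133638 − 0.132704)/15 = 0.133700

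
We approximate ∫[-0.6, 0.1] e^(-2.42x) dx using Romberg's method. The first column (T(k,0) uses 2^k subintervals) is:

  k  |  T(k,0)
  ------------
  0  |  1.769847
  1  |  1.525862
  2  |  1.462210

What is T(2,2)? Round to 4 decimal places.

T(1,1) = (4·1.525862 − 1.769847) / 3 = 1.444534
T(2,1) = (4·1.462210 − 1.525862) / 3 = 1.440993
T(2,2) = 1.440993 + (1.440993 − 1.444534)/15 = 1.440757

1.4408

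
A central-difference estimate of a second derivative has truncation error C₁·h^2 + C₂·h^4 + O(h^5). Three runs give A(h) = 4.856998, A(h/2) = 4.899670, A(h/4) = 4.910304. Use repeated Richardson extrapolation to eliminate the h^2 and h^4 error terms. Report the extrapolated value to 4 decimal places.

4.9138

First eliminate the h^2 term (factor 2^2 = 4):
  B₁ = (4·4.899670 − 4.856998)/3 = 4.913894
  B₂ = (4·4.910304 − 4.899670)/3 = 4.913849
Then eliminate the h^4 term (factor 2^4 = 16):
  (16·4.913849 − 4.913894)/15 = 4.913846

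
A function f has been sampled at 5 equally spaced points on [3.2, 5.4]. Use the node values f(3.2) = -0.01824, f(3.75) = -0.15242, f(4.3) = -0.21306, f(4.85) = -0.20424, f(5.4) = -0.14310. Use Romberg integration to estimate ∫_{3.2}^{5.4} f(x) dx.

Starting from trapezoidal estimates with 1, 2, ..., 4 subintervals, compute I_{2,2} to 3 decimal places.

-0.369

I_{0,0} (trapezoid, 1 panel, h=2.2000): -0.17747
I_{1,0} (trapezoid, 2 panels, h=1.1000): -0.32310
I_{2,0} (trapezoid, 4 panels, h=0.5500): -0.35771
I_{1,1} = -0.32310 + (-0.32310 − (-0.17747))/3 = -0.37164
I_{2,1} = -0.35771 + (-0.35771 − (-0.32310))/3 = -0.36925
I_{2,2} = -0.36925 + (-0.36925 − (-0.37164))/15 = -0.36909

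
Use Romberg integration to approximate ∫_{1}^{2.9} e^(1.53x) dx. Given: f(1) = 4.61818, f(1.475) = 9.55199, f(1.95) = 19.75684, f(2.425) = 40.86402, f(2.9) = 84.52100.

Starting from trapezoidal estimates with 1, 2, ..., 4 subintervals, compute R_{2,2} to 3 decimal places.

52.237

R_{0,0} (trapezoid, 1 panel, h=1.9000): 84.68222
R_{1,0} (trapezoid, 2 panels, h=0.9500): 61.11011
R_{2,0} (trapezoid, 4 panels, h=0.4750): 54.50266
R_{1,1} = 61.11011 + (61.11011 − 84.68222)/3 = 53.25274
R_{2,1} = 54.50266 + (54.50266 − 61.11011)/3 = 52.30018
R_{2,2} = 52.30018 + (52.30018 − 53.25274)/15 = 52.23668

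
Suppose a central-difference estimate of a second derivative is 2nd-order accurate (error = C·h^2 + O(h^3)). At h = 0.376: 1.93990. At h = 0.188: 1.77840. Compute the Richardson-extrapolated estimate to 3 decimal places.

1.725

Extrapolated value = (4·A(h/2) − A(h)) / (4 − 1)
= (4·1.77840 − 1.93990) / 3
= 5.17370 / 3 = 1.72457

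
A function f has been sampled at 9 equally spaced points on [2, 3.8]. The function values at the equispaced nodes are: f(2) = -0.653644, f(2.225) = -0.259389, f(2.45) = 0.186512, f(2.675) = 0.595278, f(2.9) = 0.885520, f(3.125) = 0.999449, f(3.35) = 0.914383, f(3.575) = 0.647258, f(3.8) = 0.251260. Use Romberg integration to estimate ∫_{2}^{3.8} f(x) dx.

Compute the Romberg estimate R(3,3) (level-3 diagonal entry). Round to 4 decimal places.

R(0,0) (trapezoid, 1 panel, h=1.8000): -0.362146
R(1,0) (trapezoid, 2 panels, h=0.9000): 0.615895
R(2,0) (trapezoid, 4 panels, h=0.4500): 0.803350
R(3,0) (trapezoid, 8 panels, h=0.2250): 0.847759
R(1,1) = 0.615895 + (0.615895 − (-0.362146))/3 = 0.941909
R(2,1) = 0.803350 + (0.803350 − 0.615895)/3 = 0.865835
R(3,1) = 0.847759 + (0.847759 − 0.803350)/3 = 0.862562
R(2,2) = 0.865835 + (0.865835 − 0.941909)/15 = 0.860763
R(3,2) = 0.862562 + (0.862562 − 0.865835)/15 = 0.862344
R(3,3) = 0.862344 + (0.862344 − 0.860763)/63 = 0.862369

0.8624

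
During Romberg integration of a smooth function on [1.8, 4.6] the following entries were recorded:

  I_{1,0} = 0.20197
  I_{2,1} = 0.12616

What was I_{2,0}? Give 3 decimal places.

From I_{2,1} = (4·I_{2,0} − I_{1,0})/3, solve for I_{2,0}:
4·I_{2,0} = 3·0.12616 + 0.20197 = 0.58045
I_{2,0} = 0.14511

0.145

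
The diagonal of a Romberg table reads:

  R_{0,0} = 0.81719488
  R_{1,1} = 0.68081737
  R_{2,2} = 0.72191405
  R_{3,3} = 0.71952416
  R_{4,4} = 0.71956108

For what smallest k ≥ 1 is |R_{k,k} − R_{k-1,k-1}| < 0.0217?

k = 3

|R_{1,1} − R_{0,0}| = 0.13637751 ≥ 0.0217
|R_{2,2} − R_{1,1}| = 0.04109668 ≥ 0.0217
|R_{3,3} − R_{2,2}| = 0.00238989 < 0.0217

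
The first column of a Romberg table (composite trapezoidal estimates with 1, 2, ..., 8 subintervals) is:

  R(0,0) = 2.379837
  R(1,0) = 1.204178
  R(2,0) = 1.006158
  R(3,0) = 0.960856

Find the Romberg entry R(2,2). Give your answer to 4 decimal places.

0.9487

R(1,1) = 1.204178 + (1.204178 − 2.379837)/3 = 0.812292
R(2,1) = 1.006158 + (1.006158 − 1.204178)/3 = 0.940151
R(2,2) = 0.940151 + (0.940151 − 0.812292)/15 = 0.948675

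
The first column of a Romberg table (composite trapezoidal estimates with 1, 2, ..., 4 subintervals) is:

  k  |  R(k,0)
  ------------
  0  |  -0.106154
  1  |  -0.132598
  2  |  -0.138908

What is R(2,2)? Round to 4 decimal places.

Richardson extrapolation on the trapezoidal column (denominator 4−1=3):
R(1,1) = -0.132598 + (-0.132598 − (-0.106154))/3 = -0.141413
R(2,1) = (4·(-0.138908) − (-0.132598)) / 3 = -0.141011
R(2,2) = (16·(-0.141011) − (-0.141413)) / 15 = -0.140984

-0.1410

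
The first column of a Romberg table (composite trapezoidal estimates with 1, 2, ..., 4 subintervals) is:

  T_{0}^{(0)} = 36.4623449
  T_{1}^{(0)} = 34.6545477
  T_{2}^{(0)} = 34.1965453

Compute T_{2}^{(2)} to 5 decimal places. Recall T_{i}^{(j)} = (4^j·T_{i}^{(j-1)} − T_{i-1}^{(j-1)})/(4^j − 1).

Richardson extrapolation on the trapezoidal column (denominator 4−1=3):
T_{1}^{(1)} = (4·34.6545477 − 36.4623449) / 3 = 34.0519486
T_{2}^{(1)} = 34.1965453 + (34.1965453 − 34.6545477)/3 = 34.0438778
T_{2}^{(2)} = 34.0438778 + (34.0438778 − 34.0519486)/15 = 34.0433397

34.04334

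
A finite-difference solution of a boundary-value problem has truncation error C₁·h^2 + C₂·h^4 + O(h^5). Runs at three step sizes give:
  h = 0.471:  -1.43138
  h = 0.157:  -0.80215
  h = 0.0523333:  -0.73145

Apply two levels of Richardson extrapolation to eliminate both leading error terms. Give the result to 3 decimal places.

First eliminate the h^2 term (factor 3^2 = 9):
  B₁ = (9·(-0.80215) − (-1.43138))/8 = -0.72350
  B₂ = (9·(-0.73145) − (-0.80215))/8 = -0.72261
Then eliminate the h^4 term (factor 3^4 = 81):
  (81·(-0.72261) − (-0.72350))/80 = -0.72260

-0.723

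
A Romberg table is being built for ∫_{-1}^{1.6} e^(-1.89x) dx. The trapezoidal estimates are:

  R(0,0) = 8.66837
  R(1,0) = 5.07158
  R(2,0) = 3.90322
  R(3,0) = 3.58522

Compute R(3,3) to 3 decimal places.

3.477

Richardson extrapolation on the trapezoidal column (denominator 4−1=3):
R(1,1) = (4·5.07158 − 8.66837) / 3 = 3.87265
R(2,1) = 3.90322 + (3.90322 − 5.07158)/3 = 3.51377
R(3,1) = 3.58522 + (3.58522 − 3.90322)/3 = 3.47922
R(2,2) = (16·3.51377 − 3.87265) / 15 = 3.48984
R(3,2) = 3.47922 + (3.47922 − 3.51377)/15 = 3.47692
R(3,3) = 3.47692 + (3.47692 − 3.48984)/63 = 3.47671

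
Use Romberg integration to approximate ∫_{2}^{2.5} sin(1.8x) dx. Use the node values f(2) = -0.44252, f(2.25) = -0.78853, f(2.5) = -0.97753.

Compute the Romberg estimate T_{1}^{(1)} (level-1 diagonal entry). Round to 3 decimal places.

T_{0}^{(0)} (trapezoid, 1 panel, h=0.5000): -0.35501
T_{1}^{(0)} (trapezoid, 2 panels, h=0.2500): -0.37464
T_{1}^{(1)} = -0.37464 + (-0.37464 − (-0.35501))/3 = -0.38118

-0.381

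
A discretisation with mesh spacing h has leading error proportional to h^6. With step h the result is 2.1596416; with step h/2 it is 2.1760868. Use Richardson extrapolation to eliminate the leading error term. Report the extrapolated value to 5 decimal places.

2.17635

Extrapolated value = (64·A(h/2) − A(h)) / (64 − 1)
= (64·2.1760868 − 2.1596416) / 63
= 137.1099136 / 63 = 2.1763478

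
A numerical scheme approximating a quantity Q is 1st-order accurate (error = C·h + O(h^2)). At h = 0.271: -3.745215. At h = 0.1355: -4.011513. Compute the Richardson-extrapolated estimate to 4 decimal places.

The leading error scales as h; refining by a factor of 2 reduces it by 2^1 = 2.
Extrapolated value = (2·A(h/2) − A(h)) / (2 − 1)
= (2·(-4.011513) − (-3.745215)) / 1
= -4.277811 / 1 = -4.277811

-4.2778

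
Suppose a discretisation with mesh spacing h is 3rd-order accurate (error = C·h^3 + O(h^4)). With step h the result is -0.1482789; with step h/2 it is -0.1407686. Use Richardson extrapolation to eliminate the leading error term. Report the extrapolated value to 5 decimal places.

-0.13970

The leading error scales as h^3; refining by a factor of 2 reduces it by 2^3 = 8.
Extrapolated value = (8·A(h/2) − A(h)) / (8 − 1)
= (8·(-0.1407686) − (-0.1482789)) / 7
= -0.9778699 / 7 = -0.1396957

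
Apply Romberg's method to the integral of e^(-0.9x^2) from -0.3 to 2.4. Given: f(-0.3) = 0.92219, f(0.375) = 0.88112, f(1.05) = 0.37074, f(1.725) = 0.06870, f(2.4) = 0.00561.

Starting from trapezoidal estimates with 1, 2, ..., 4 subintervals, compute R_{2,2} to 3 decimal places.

R_{0,0} (trapezoid, 1 panel, h=2.7000): 1.25253
R_{1,0} (trapezoid, 2 panels, h=1.3500): 1.12676
R_{2,0} (trapezoid, 4 panels, h=0.6750): 1.20451
R_{1,1} = 1.12676 + (1.12676 − 1.25253)/3 = 1.08484
R_{2,1} = 1.20451 + (1.20451 − 1.12676)/3 = 1.23043
R_{2,2} = 1.23043 + (1.23043 − 1.08484)/15 = 1.24014

1.240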